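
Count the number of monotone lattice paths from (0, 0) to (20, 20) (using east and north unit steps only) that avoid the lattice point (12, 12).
Number of paths = 103044041100

Total paths from (0, 0) to (20, 20): C(40, 20) = 137846528820. Paths through (12, 12): (paths (0, 0) → (12, 12)) × (paths (12, 12) → (20, 20)) = C(24, 12) · C(16, 8) = 2704156 · 12870 = 34802487720. Avoidance count = 137846528820 − 34802487720 = 103044041100.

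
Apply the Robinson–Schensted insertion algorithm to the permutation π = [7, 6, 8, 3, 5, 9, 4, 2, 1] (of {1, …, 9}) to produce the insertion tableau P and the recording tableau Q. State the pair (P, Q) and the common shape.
P = [1, 4, 9] / [2, 8] / [3] / [5] / [6] / [7];  Q = [1, 3, 6] / [2, 5] / [4] / [7] / [8] / [9];  common shape = (3, 2, 1, 1, 1, 1)

Row-insert the values π_1, π_2, … into P one at a time, bumping the leftmost entry strictly greater than the inserted value down to the next row. The recording tableau Q records, in position (i, j), the step at which that cell was added to P.
  Insert 7 (step 1): P = [7];  Q = [1]
  Insert 6 (step 2): P = [6] / [7];  Q = [1] / [2]
  Insert 8 (step 3): P = [6, 8] / [7];  Q = [1, 3] / [2]
  Insert 3 (step 4): P = [3, 8] / [6] / [7];  Q = [1, 3] / [2] / [4]
  Insert 5 (step 5): P = [3, 5] / [6, 8] / [7];  Q = [1, 3] / [2, 5] / [4]
  Insert 9 (step 6): P = [3, 5, 9] / [6, 8] / [7];  Q = [1, 3, 6] / [2, 5] / [4]
  Insert 4 (step 7): P = [3, 4, 9] / [5, 8] / [6] / [7];  Q = [1, 3, 6] / [2, 5] / [4] / [7]
  Insert 2 (step 8): P = [2, 4, 9] / [3, 8] / [5] / [6] / [7];  Q = [1, 3, 6] / [2, 5] / [4] / [7] / [8]
  Insert 1 (step 9): P = [1, 4, 9] / [2, 8] / [3] / [5] / [6] / [7];  Q = [1, 3, 6] / [2, 5] / [4] / [7] / [8] / [9]
Final shape: (3, 2, 1, 1, 1, 1).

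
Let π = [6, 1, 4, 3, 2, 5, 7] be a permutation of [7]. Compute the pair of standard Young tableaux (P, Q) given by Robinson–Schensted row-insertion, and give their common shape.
P = [1, 2, 5, 7] / [3] / [4] / [6];  Q = [1, 3, 6, 7] / [2] / [4] / [5];  common shape = (4, 1, 1, 1)

Row-insert the values π_1, π_2, … into P one at a time, bumping the leftmost entry strictly greater than the inserted value down to the next row. The recording tableau Q records, in position (i, j), the step at which that cell was added to P.
  Insert 6 (step 1): P = [6];  Q = [1]
  Insert 1 (step 2): P = [1] / [6];  Q = [1] / [2]
  Insert 4 (step 3): P = [1, 4] / [6];  Q = [1, 3] / [2]
  Insert 3 (step 4): P = [1, 3] / [4] / [6];  Q = [1, 3] / [2] / [4]
  Insert 2 (step 5): P = [1, 2] / [3] / [4] / [6];  Q = [1, 3] / [2] / [4] / [5]
  Insert 5 (step 6): P = [1, 2, 5] / [3] / [4] / [6];  Q = [1, 3, 6] / [2] / [4] / [5]
  Insert 7 (step 7): P = [1, 2, 5, 7] / [3] / [4] / [6];  Q = [1, 3, 6, 7] / [2] / [4] / [5]
Final shape: (4, 1, 1, 1).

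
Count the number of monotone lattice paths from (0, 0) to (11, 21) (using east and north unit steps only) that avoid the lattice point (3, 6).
Number of paths = 87838104

Total paths from (0, 0) to (11, 21): C(32, 11) = 129024480. Paths through (3, 6): (paths (0, 0) → (3, 6)) × (paths (3, 6) → (11, 21)) = C(9, 3) · C(23, 8) = 84 · 490314 = 41186376. Avoidance count = 129024480 − 41186376 = 87838104.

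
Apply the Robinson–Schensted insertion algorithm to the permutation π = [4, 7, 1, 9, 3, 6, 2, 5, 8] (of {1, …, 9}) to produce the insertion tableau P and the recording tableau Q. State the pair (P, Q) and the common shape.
P = [1, 2, 5, 8] / [3, 6, 9] / [4, 7];  Q = [1, 2, 4, 9] / [3, 5, 6] / [7, 8];  common shape = (4, 3, 2)

Row-insert the values π_1, π_2, … into P one at a time, bumping the leftmost entry strictly greater than the inserted value down to the next row. The recording tableau Q records, in position (i, j), the step at which that cell was added to P.
  Insert 4 (step 1): P = [4];  Q = [1]
  Insert 7 (step 2): P = [4, 7];  Q = [1, 2]
  Insert 1 (step 3): P = [1, 7] / [4];  Q = [1, 2] / [3]
  Insert 9 (step 4): P = [1, 7, 9] / [4];  Q = [1, 2, 4] / [3]
  Insert 3 (step 5): P = [1, 3, 9] / [4, 7];  Q = [1, 2, 4] / [3, 5]
  Insert 6 (step 6): P = [1, 3, 6] / [4, 7, 9];  Q = [1, 2, 4] / [3, 5, 6]
  Insert 2 (step 7): P = [1, 2, 6] / [3, 7, 9] / [4];  Q = [1, 2, 4] / [3, 5, 6] / [7]
  Insert 5 (step 8): P = [1, 2, 5] / [3, 6, 9] / [4, 7];  Q = [1, 2, 4] / [3, 5, 6] / [7, 8]
  Insert 8 (step 9): P = [1, 2, 5, 8] / [3, 6, 9] / [4, 7];  Q = [1, 2, 4, 9] / [3, 5, 6] / [7, 8]
Final shape: (4, 3, 2).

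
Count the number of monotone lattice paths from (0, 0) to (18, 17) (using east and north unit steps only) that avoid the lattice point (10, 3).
Number of paths = 4446113430

Total paths from (0, 0) to (18, 17): C(35, 18) = 4537567650. Paths through (10, 3): (paths (0, 0) → (10, 3)) × (paths (10, 3) → (18, 17)) = C(13, 10) · C(22, 8) = 286 · 319770 = 91454220. Avoidance count = 4537567650 − 91454220 = 4446113430.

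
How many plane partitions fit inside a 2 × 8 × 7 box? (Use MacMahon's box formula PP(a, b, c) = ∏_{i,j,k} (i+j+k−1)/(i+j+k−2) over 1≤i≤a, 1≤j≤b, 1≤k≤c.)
PP(2, 8, 7) = 9202050

Evaluate the triple product over i = 1..2, j = 1..8, k = 1..7. The factors are (2/1) · (3/2) · (4/3) · (5/4) · (6/5) · (7/6) · (8/7) · (3/2) · … (112 factors total). The numerators and denominators telescope so the product is an integer; carrying out the multiplication exactly gives PP(2, 8, 7) = 9202050.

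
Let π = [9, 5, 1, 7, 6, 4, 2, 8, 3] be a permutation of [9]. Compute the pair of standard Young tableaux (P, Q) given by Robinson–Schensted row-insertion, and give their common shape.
P = [1, 2, 3] / [4, 6, 8] / [5] / [7] / [9];  Q = [1, 4, 8] / [2, 5, 9] / [3] / [6] / [7];  common shape = (3, 3, 1, 1, 1)

Row-insert the values π_1, π_2, … into P one at a time, bumping the leftmost entry strictly greater than the inserted value down to the next row. The recording tableau Q records, in position (i, j), the step at which that cell was added to P.
  Insert 9 (step 1): P = [9];  Q = [1]
  Insert 5 (step 2): P = [5] / [9];  Q = [1] / [2]
  Insert 1 (step 3): P = [1] / [5] / [9];  Q = [1] / [2] / [3]
  Insert 7 (step 4): P = [1, 7] / [5] / [9];  Q = [1, 4] / [2] / [3]
  Insert 6 (step 5): P = [1, 6] / [5, 7] / [9];  Q = [1, 4] / [2, 5] / [3]
  Insert 4 (step 6): P = [1, 4] / [5, 6] / [7] / [9];  Q = [1, 4] / [2, 5] / [3] / [6]
  Insert 2 (step 7): P = [1, 2] / [4, 6] / [5] / [7] / [9];  Q = [1, 4] / [2, 5] / [3] / [6] / [7]
  Insert 8 (step 8): P = [1, 2, 8] / [4, 6] / [5] / [7] / [9];  Q = [1, 4, 8] / [2, 5] / [3] / [6] / [7]
  Insert 3 (step 9): P = [1, 2, 3] / [4, 6, 8] / [5] / [7] / [9];  Q = [1, 4, 8] / [2, 5, 9] / [3] / [6] / [7]
Final shape: (3, 3, 1, 1, 1).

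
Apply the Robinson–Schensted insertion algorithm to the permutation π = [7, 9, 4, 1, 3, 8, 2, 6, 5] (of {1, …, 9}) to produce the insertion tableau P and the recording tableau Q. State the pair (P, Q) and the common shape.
P = [1, 2, 5] / [3, 6] / [4, 8] / [7, 9];  Q = [1, 2, 6] / [3, 5] / [4, 8] / [7, 9];  common shape = (3, 2, 2, 2)

Row-insert the values π_1, π_2, … into P one at a time, bumping the leftmost entry strictly greater than the inserted value down to the next row. The recording tableau Q records, in position (i, j), the step at which that cell was added to P.
  Insert 7 (step 1): P = [7];  Q = [1]
  Insert 9 (step 2): P = [7, 9];  Q = [1, 2]
  Insert 4 (step 3): P = [4, 9] / [7];  Q = [1, 2] / [3]
  Insert 1 (step 4): P = [1, 9] / [4] / [7];  Q = [1, 2] / [3] / [4]
  Insert 3 (step 5): P = [1, 3] / [4, 9] / [7];  Q = [1, 2] / [3, 5] / [4]
  Insert 8 (step 6): P = [1, 3, 8] / [4, 9] / [7];  Q = [1, 2, 6] / [3, 5] / [4]
  Insert 2 (step 7): P = [1, 2, 8] / [3, 9] / [4] / [7];  Q = [1, 2, 6] / [3, 5] / [4] / [7]
  Insert 6 (step 8): P = [1, 2, 6] / [3, 8] / [4, 9] / [7];  Q = [1, 2, 6] / [3, 5] / [4, 8] / [7]
  Insert 5 (step 9): P = [1, 2, 5] / [3, 6] / [4, 8] / [7, 9];  Q = [1, 2, 6] / [3, 5] / [4, 8] / [7, 9]
Final shape: (3, 2, 2, 2).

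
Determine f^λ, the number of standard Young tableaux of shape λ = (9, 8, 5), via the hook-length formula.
# SYT of shape (9, 8, 5) = 31039008

Hook-length formula: f^λ = n! / Π hook(c), product over all cells c of the Young diagram. For λ = (9, 8, 5), n = 22 boxes. Hook lengths by row (left-to-right, top-to-bottom): [11, 10, 9, 8, 7, 5, 4, 3, 1]; [9, 8, 7, 6, 5, 3, 2, 1]; [5, 4, 3, 2, 1]. Product of hooks = 36212520960000. So f^λ = 22! / 36212520960000 = 1124000727777607680000 / 36212520960000 = 31039008.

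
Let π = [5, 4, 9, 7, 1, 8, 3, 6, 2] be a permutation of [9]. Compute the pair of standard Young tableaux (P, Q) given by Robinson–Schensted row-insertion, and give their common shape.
P = [1, 2, 6] / [3, 7, 8] / [4, 9] / [5];  Q = [1, 3, 6] / [2, 4, 8] / [5, 7] / [9];  common shape = (3, 3, 2, 1)

Row-insert the values π_1, π_2, … into P one at a time, bumping the leftmost entry strictly greater than the inserted value down to the next row. The recording tableau Q records, in position (i, j), the step at which that cell was added to P.
  Insert 5 (step 1): P = [5];  Q = [1]
  Insert 4 (step 2): P = [4] / [5];  Q = [1] / [2]
  Insert 9 (step 3): P = [4, 9] / [5];  Q = [1, 3] / [2]
  Insert 7 (step 4): P = [4, 7] / [5, 9];  Q = [1, 3] / [2, 4]
  Insert 1 (step 5): P = [1, 7] / [4, 9] / [5];  Q = [1, 3] / [2, 4] / [5]
  Insert 8 (step 6): P = [1, 7, 8] / [4, 9] / [5];  Q = [1, 3, 6] / [2, 4] / [5]
  Insert 3 (step 7): P = [1, 3, 8] / [4, 7] / [5, 9];  Q = [1, 3, 6] / [2, 4] / [5, 7]
  Insert 6 (step 8): P = [1, 3, 6] / [4, 7, 8] / [5, 9];  Q = [1, 3, 6] / [2, 4, 8] / [5, 7]
  Insert 2 (step 9): P = [1, 2, 6] / [3, 7, 8] / [4, 9] / [5];  Q = [1, 3, 6] / [2, 4, 8] / [5, 7] / [9]
Final shape: (3, 3, 2, 1).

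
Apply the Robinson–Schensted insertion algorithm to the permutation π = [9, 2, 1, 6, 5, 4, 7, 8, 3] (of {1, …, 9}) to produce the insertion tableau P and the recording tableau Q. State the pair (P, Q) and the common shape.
P = [1, 3, 7, 8] / [2, 4] / [5] / [6] / [9];  Q = [1, 4, 7, 8] / [2, 5] / [3] / [6] / [9];  common shape = (4, 2, 1, 1, 1)

Row-insert the values π_1, π_2, … into P one at a time, bumping the leftmost entry strictly greater than the inserted value down to the next row. The recording tableau Q records, in position (i, j), the step at which that cell was added to P.
  Insert 9 (step 1): P = [9];  Q = [1]
  Insert 2 (step 2): P = [2] / [9];  Q = [1] / [2]
  Insert 1 (step 3): P = [1] / [2] / [9];  Q = [1] / [2] / [3]
  Insert 6 (step 4): P = [1, 6] / [2] / [9];  Q = [1, 4] / [2] / [3]
  Insert 5 (step 5): P = [1, 5] / [2, 6] / [9];  Q = [1, 4] / [2, 5] / [3]
  Insert 4 (step 6): P = [1, 4] / [2, 5] / [6] / [9];  Q = [1, 4] / [2, 5] / [3] / [6]
  Insert 7 (step 7): P = [1, 4, 7] / [2, 5] / [6] / [9];  Q = [1, 4, 7] / [2, 5] / [3] / [6]
  Insert 8 (step 8): P = [1, 4, 7, 8] / [2, 5] / [6] / [9];  Q = [1, 4, 7, 8] / [2, 5] / [3] / [6]
  Insert 3 (step 9): P = [1, 3, 7, 8] / [2, 4] / [5] / [6] / [9];  Q = [1, 4, 7, 8] / [2, 5] / [3] / [6] / [9]
Final shape: (4, 2, 1, 1, 1).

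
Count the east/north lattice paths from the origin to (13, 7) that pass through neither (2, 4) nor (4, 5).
Number of paths = 67605

Inclusion–exclusion. Total paths: C(20, 13) = 77520. Through P₁: C(6, 2)·C(14, 11) = 5460. Through P₂: C(9, 4)·C(11, 9) = 6930. Since P₁ is strictly southwest of P₂, a monotone path through both must visit P₁ then P₂; paths through both = C(6, 2)·C(3, 2)·C(11, 9) = 2475. Avoid both = 77520 − 5460 − 6930 + 2475 = 67605.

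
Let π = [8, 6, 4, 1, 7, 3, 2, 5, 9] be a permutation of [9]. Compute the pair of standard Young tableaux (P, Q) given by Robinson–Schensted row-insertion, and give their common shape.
P = [1, 2, 5, 9] / [3, 7] / [4] / [6] / [8];  Q = [1, 5, 8, 9] / [2, 6] / [3] / [4] / [7];  common shape = (4, 2, 1, 1, 1)

Row-insert the values π_1, π_2, … into P one at a time, bumping the leftmost entry strictly greater than the inserted value down to the next row. The recording tableau Q records, in position (i, j), the step at which that cell was added to P.
  Insert 8 (step 1): P = [8];  Q = [1]
  Insert 6 (step 2): P = [6] / [8];  Q = [1] / [2]
  Insert 4 (step 3): P = [4] / [6] / [8];  Q = [1] / [2] / [3]
  Insert 1 (step 4): P = [1] / [4] / [6] / [8];  Q = [1] / [2] / [3] / [4]
  Insert 7 (step 5): P = [1, 7] / [4] / [6] / [8];  Q = [1, 5] / [2] / [3] / [4]
  Insert 3 (step 6): P = [1, 3] / [4, 7] / [6] / [8];  Q = [1, 5] / [2, 6] / [3] / [4]
  Insert 2 (step 7): P = [1, 2] / [3, 7] / [4] / [6] / [8];  Q = [1, 5] / [2, 6] / [3] / [4] / [7]
  Insert 5 (step 8): P = [1, 2, 5] / [3, 7] / [4] / [6] / [8];  Q = [1, 5, 8] / [2, 6] / [3] / [4] / [7]
  Insert 9 (step 9): P = [1, 2, 5, 9] / [3, 7] / [4] / [6] / [8];  Q = [1, 5, 8, 9] / [2, 6] / [3] / [4] / [7]
Final shape: (4, 2, 1, 1, 1).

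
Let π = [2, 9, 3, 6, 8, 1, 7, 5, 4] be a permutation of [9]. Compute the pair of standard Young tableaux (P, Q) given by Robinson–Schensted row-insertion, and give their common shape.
P = [1, 3, 4, 7] / [2, 5] / [6] / [8] / [9];  Q = [1, 2, 4, 5] / [3, 7] / [6] / [8] / [9];  common shape = (4, 2, 1, 1, 1)

Row-insert the values π_1, π_2, … into P one at a time, bumping the leftmost entry strictly greater than the inserted value down to the next row. The recording tableau Q records, in position (i, j), the step at which that cell was added to P.
  Insert 2 (step 1): P = [2];  Q = [1]
  Insert 9 (step 2): P = [2, 9];  Q = [1, 2]
  Insert 3 (step 3): P = [2, 3] / [9];  Q = [1, 2] / [3]
  Insert 6 (step 4): P = [2, 3, 6] / [9];  Q = [1, 2, 4] / [3]
  Insert 8 (step 5): P = [2, 3, 6, 8] / [9];  Q = [1, 2, 4, 5] / [3]
  Insert 1 (step 6): P = [1, 3, 6, 8] / [2] / [9];  Q = [1, 2, 4, 5] / [3] / [6]
  Insert 7 (step 7): P = [1, 3, 6, 7] / [2, 8] / [9];  Q = [1, 2, 4, 5] / [3, 7] / [6]
  Insert 5 (step 8): P = [1, 3, 5, 7] / [2, 6] / [8] / [9];  Q = [1, 2, 4, 5] / [3, 7] / [6] / [8]
  Insert 4 (step 9): P = [1, 3, 4, 7] / [2, 5] / [6] / [8] / [9];  Q = [1, 2, 4, 5] / [3, 7] / [6] / [8] / [9]
Final shape: (4, 2, 1, 1, 1).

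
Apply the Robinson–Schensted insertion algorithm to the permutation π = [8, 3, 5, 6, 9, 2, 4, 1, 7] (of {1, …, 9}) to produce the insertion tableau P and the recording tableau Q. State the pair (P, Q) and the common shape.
P = [1, 4, 6, 7] / [2, 5, 9] / [3] / [8];  Q = [1, 3, 4, 5] / [2, 7, 9] / [6] / [8];  common shape = (4, 3, 1, 1)

Row-insert the values π_1, π_2, … into P one at a time, bumping the leftmost entry strictly greater than the inserted value down to the next row. The recording tableau Q records, in position (i, j), the step at which that cell was added to P.
  Insert 8 (step 1): P = [8];  Q = [1]
  Insert 3 (step 2): P = [3] / [8];  Q = [1] / [2]
  Insert 5 (step 3): P = [3, 5] / [8];  Q = [1, 3] / [2]
  Insert 6 (step 4): P = [3, 5, 6] / [8];  Q = [1, 3, 4] / [2]
  Insert 9 (step 5): P = [3, 5, 6, 9] / [8];  Q = [1, 3, 4, 5] / [2]
  Insert 2 (step 6): P = [2, 5, 6, 9] / [3] / [8];  Q = [1, 3, 4, 5] / [2] / [6]
  Insert 4 (step 7): P = [2, 4, 6, 9] / [3, 5] / [8];  Q = [1, 3, 4, 5] / [2, 7] / [6]
  Insert 1 (step 8): P = [1, 4, 6, 9] / [2, 5] / [3] / [8];  Q = [1, 3, 4, 5] / [2, 7] / [6] / [8]
  Insert 7 (step 9): P = [1, 4, 6, 7] / [2, 5, 9] / [3] / [8];  Q = [1, 3, 4, 5] / [2, 7, 9] / [6] / [8]
Final shape: (4, 3, 1, 1).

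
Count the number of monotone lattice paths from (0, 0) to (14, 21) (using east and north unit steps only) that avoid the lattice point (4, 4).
Number of paths = 1729419450

Total paths from (0, 0) to (14, 21): C(35, 14) = 2319959400. Paths through (4, 4): (paths (0, 0) → (4, 4)) × (paths (4, 4) → (14, 21)) = C(8, 4) · C(27, 10) = 70 · 8436285 = 590539950. Avoidance count = 2319959400 − 590539950 = 1729419450.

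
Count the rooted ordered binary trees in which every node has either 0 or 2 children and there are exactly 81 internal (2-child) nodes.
C_81 = 4462290049988320482463241297506133183499654740

These full binary trees are counted by the Catalan number C_n = (1/(n + 1)) · C(2n, n). For n = 81: C_81 = (1/82) · C(162, 81) = 365907784099042279561985786395502921046971688680/82 = 4462290049988320482463241297506133183499654740.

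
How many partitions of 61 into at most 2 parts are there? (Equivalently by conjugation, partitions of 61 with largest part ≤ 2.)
p(61, parts ≤ 2) = 31

Use the recurrence p(n, m) = p(n, m−1) + p(n−m, m): either the largest part is < m (count p(n, m−1)) or the largest part is exactly m (remove one copy of m, count p(n−m, m)). With p(0, ·) = 1 this gives p(61, parts ≤ 2) = 31. (By conjugating Young diagrams, this also counts partitions of 61 into at most 2 parts.)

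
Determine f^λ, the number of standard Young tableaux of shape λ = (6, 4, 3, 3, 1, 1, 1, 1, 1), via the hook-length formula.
# SYT of shape (6, 4, 3, 3, 1, 1, 1, 1, 1) = 357124950

Hook-length formula: f^λ = n! / Π hook(c), product over all cells c of the Young diagram. For λ = (6, 4, 3, 3, 1, 1, 1, 1, 1), n = 21 boxes. Hook lengths by row (left-to-right, top-to-bottom): [14, 8, 7, 4, 2, 1]; [11, 5, 4, 1]; [9, 3, 2]; [8, 2, 1]; [5]; [4]; [3]; [2]; [1]. Product of hooks = 143061811200. So f^λ = 21! / 143061811200 = 51090942171709440000 / 143061811200 = 357124950.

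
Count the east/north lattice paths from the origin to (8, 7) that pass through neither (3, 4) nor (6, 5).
Number of paths = 2543

Inclusion–exclusion. Total paths: C(15, 8) = 6435. Through P₁: C(7, 3)·C(8, 5) = 1960. Through P₂: C(11, 6)·C(4, 2) = 2772. Since P₁ is strictly southwest of P₂, a monotone path through both must visit P₁ then P₂; paths through both = C(7, 3)·C(4, 3)·C(4, 2) = 840. Avoid both = 6435 − 1960 − 2772 + 840 = 2543.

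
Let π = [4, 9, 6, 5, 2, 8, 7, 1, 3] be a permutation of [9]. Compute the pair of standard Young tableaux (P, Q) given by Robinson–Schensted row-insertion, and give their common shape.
P = [1, 3, 7] / [2, 5] / [4, 8] / [6] / [9];  Q = [1, 2, 6] / [3, 7] / [4, 9] / [5] / [8];  common shape = (3, 2, 2, 1, 1)

Row-insert the values π_1, π_2, … into P one at a time, bumping the leftmost entry strictly greater than the inserted value down to the next row. The recording tableau Q records, in position (i, j), the step at which that cell was added to P.
  Insert 4 (step 1): P = [4];  Q = [1]
  Insert 9 (step 2): P = [4, 9];  Q = [1, 2]
  Insert 6 (step 3): P = [4, 6] / [9];  Q = [1, 2] / [3]
  Insert 5 (step 4): P = [4, 5] / [6] / [9];  Q = [1, 2] / [3] / [4]
  Insert 2 (step 5): P = [2, 5] / [4] / [6] / [9];  Q = [1, 2] / [3] / [4] / [5]
  Insert 8 (step 6): P = [2, 5, 8] / [4] / [6] / [9];  Q = [1, 2, 6] / [3] / [4] / [5]
  Insert 7 (step 7): P = [2, 5, 7] / [4, 8] / [6] / [9];  Q = [1, 2, 6] / [3, 7] / [4] / [5]
  Insert 1 (step 8): P = [1, 5, 7] / [2, 8] / [4] / [6] / [9];  Q = [1, 2, 6] / [3, 7] / [4] / [5] / [8]
  Insert 3 (step 9): P = [1, 3, 7] / [2, 5] / [4, 8] / [6] / [9];  Q = [1, 2, 6] / [3, 7] / [4, 9] / [5] / [8]
Final shape: (3, 2, 2, 1, 1).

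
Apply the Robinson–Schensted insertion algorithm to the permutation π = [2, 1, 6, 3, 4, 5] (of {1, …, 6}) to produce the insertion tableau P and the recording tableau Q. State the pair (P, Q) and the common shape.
P = [1, 3, 4, 5] / [2, 6];  Q = [1, 3, 5, 6] / [2, 4];  common shape = (4, 2)

Row-insert the values π_1, π_2, … into P one at a time, bumping the leftmost entry strictly greater than the inserted value down to the next row. The recording tableau Q records, in position (i, j), the step at which that cell was added to P.
  Insert 2 (step 1): P = [2];  Q = [1]
  Insert 1 (step 2): P = [1] / [2];  Q = [1] / [2]
  Insert 6 (step 3): P = [1, 6] / [2];  Q = [1, 3] / [2]
  Insert 3 (step 4): P = [1, 3] / [2, 6];  Q = [1, 3] / [2, 4]
  Insert 4 (step 5): P = [1, 3, 4] / [2, 6];  Q = [1, 3, 5] / [2, 4]
  Insert 5 (step 6): P = [1, 3, 4, 5] / [2, 6];  Q = [1, 3, 5, 6] / [2, 4]
Final shape: (4, 2).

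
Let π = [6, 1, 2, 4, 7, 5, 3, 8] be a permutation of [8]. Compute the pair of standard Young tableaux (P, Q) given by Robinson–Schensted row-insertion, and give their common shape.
P = [1, 2, 3, 5, 8] / [4, 7] / [6];  Q = [1, 3, 4, 5, 8] / [2, 6] / [7];  common shape = (5, 2, 1)

Row-insert the values π_1, π_2, … into P one at a time, bumping the leftmost entry strictly greater than the inserted value down to the next row. The recording tableau Q records, in position (i, j), the step at which that cell was added to P.
  Insert 6 (step 1): P = [6];  Q = [1]
  Insert 1 (step 2): P = [1] / [6];  Q = [1] / [2]
  Insert 2 (step 3): P = [1, 2] / [6];  Q = [1, 3] / [2]
  Insert 4 (step 4): P = [1, 2, 4] / [6];  Q = [1, 3, 4] / [2]
  Insert 7 (step 5): P = [1, 2, 4, 7] / [6];  Q = [1, 3, 4, 5] / [2]
  Insert 5 (step 6): P = [1, 2, 4, 5] / [6, 7];  Q = [1, 3, 4, 5] / [2, 6]
  Insert 3 (step 7): P = [1, 2, 3, 5] / [4, 7] / [6];  Q = [1, 3, 4, 5] / [2, 6] / [7]
  Insert 8 (step 8): P = [1, 2, 3, 5, 8] / [4, 7] / [6];  Q = [1, 3, 4, 5, 8] / [2, 6] / [7]
Final shape: (5, 2, 1).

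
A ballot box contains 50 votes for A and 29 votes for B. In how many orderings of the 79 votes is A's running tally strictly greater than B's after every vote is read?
Strict-lead orderings = 884333844454032544572

Total orderings of the 79 votes with 50 for A: C(79, 50) = 3326779700565170048628. By the Bertrand ballot formula (Cycle Lemma / reflection principle), the number of orderings in which A is strictly ahead of B throughout is (p − q)/(p + q) · C(p + q, p) = (50 − 29)/(50 + 29) · 3326779700565170048628 = 884333844454032544572.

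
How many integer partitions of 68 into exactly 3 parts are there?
p(68, 3 parts) = 385

Partitions of n into exactly k parts are in bijection with partitions of n − k into at most k parts (subtract 1 from each part). So p(68, exactly 3) = p(65, parts ≤ 3). Computing via the recurrence p(m, j) = p(m, j−1) + p(m−j, j) gives 385.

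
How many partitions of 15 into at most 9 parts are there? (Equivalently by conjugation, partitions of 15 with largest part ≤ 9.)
p(15, parts ≤ 9) = 157

Partitions of 15 with all parts ≤ 9: 9+6, 9+5+1, 9+4+2, 9+4+1+1, 9+3+3, 9+3+2+1, 9+3+1+1+1, 9+2+2+2, 9+2+2+1+1, 9+2+1+1+1+1, 9+1+1+1+1+1+1, 8+7, 8+6+1, 8+5+2, 8+5+1+1, 8+4+3, 8+4+2+1, 8+4+1+1+1, 8+3+3+1, 8+3+2+2, 8+3+2+1+1, 8+3+1+1+1+1, 8+2+2+2+1, 8+2+2+1+1+1, 8+2+1+1+1+1+1, 8+1+1+1+1+1+1+1, 7+7+1, 7+6+2, 7+6+1+1, 7+5+3, … (157 total). Count = 157.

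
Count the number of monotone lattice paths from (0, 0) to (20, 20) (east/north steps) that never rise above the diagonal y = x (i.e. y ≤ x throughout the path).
Number of paths = 6564120420

By the reflection principle (André's argument), the number of monotone paths to (20, 20) with n ≤ m that never go above y = x is C(40, 20) − C(40, 21) = 137846528820 − 131282408400 = 6564120420.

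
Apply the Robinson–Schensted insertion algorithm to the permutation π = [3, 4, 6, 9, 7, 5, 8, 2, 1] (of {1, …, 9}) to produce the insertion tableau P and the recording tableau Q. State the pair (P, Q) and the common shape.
P = [1, 4, 5, 7, 8] / [2] / [3] / [6] / [9];  Q = [1, 2, 3, 4, 7] / [5] / [6] / [8] / [9];  common shape = (5, 1, 1, 1, 1)

Row-insert the values π_1, π_2, … into P one at a time, bumping the leftmost entry strictly greater than the inserted value down to the next row. The recording tableau Q records, in position (i, j), the step at which that cell was added to P.
  Insert 3 (step 1): P = [3];  Q = [1]
  Insert 4 (step 2): P = [3, 4];  Q = [1, 2]
  Insert 6 (step 3): P = [3, 4, 6];  Q = [1, 2, 3]
  Insert 9 (step 4): P = [3, 4, 6, 9];  Q = [1, 2, 3, 4]
  Insert 7 (step 5): P = [3, 4, 6, 7] / [9];  Q = [1, 2, 3, 4] / [5]
  Insert 5 (step 6): P = [3, 4, 5, 7] / [6] / [9];  Q = [1, 2, 3, 4] / [5] / [6]
  Insert 8 (step 7): P = [3, 4, 5, 7, 8] / [6] / [9];  Q = [1, 2, 3, 4, 7] / [5] / [6]
  Insert 2 (step 8): P = [2, 4, 5, 7, 8] / [3] / [6] / [9];  Q = [1, 2, 3, 4, 7] / [5] / [6] / [8]
  Insert 1 (step 9): P = [1, 4, 5, 7, 8] / [2] / [3] / [6] / [9];  Q = [1, 2, 3, 4, 7] / [5] / [6] / [8] / [9]
Final shape: (5, 1, 1, 1, 1).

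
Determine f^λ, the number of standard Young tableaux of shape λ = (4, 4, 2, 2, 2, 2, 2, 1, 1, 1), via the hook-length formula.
# SYT of shape (4, 4, 2, 2, 2, 2, 2, 1, 1, 1) = 34819400

Hook-length formula: f^λ = n! / Π hook(c), product over all cells c of the Young diagram. For λ = (4, 4, 2, 2, 2, 2, 2, 1, 1, 1), n = 21 boxes. Hook lengths by row (left-to-right, top-to-bottom): [13, 9, 3, 2]; [12, 8, 2, 1]; [9, 5]; [8, 4]; [7, 3]; [6, 2]; [5, 1]; [3]; [2]; [1]. Product of hooks = 1467312537600. So f^λ = 21! / 1467312537600 = 51090942171709440000 / 1467312537600 = 34819400.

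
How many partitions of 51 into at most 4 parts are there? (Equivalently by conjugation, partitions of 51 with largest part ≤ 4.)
p(51, parts ≤ 4) = 1215

Use the recurrence p(n, m) = p(n, m−1) + p(n−m, m): either the largest part is < m (count p(n, m−1)) or the largest part is exactly m (remove one copy of m, count p(n−m, m)). With p(0, ·) = 1 this gives p(51, parts ≤ 4) = 1215. (By conjugating Young diagrams, this also counts partitions of 51 into at most 4 parts.)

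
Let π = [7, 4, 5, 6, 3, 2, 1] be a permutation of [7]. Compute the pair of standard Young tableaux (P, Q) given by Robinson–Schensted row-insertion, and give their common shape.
P = [1, 5, 6] / [2] / [3] / [4] / [7];  Q = [1, 3, 4] / [2] / [5] / [6] / [7];  common shape = (3, 1, 1, 1, 1)

Row-insert the values π_1, π_2, … into P one at a time, bumping the leftmost entry strictly greater than the inserted value down to the next row. The recording tableau Q records, in position (i, j), the step at which that cell was added to P.
  Insert 7 (step 1): P = [7];  Q = [1]
  Insert 4 (step 2): P = [4] / [7];  Q = [1] / [2]
  Insert 5 (step 3): P = [4, 5] / [7];  Q = [1, 3] / [2]
  Insert 6 (step 4): P = [4, 5, 6] / [7];  Q = [1, 3, 4] / [2]
  Insert 3 (step 5): P = [3, 5, 6] / [4] / [7];  Q = [1, 3, 4] / [2] / [5]
  Insert 2 (step 6): P = [2, 5, 6] / [3] / [4] / [7];  Q = [1, 3, 4] / [2] / [5] / [6]
  Insert 1 (step 7): P = [1, 5, 6] / [2] / [3] / [4] / [7];  Q = [1, 3, 4] / [2] / [5] / [6] / [7]
Final shape: (3, 1, 1, 1, 1).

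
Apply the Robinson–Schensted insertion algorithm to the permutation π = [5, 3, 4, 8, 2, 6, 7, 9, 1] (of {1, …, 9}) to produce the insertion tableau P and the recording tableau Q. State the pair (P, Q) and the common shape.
P = [1, 4, 6, 7, 9] / [2, 8] / [3] / [5];  Q = [1, 3, 4, 7, 8] / [2, 6] / [5] / [9];  common shape = (5, 2, 1, 1)

Row-insert the values π_1, π_2, … into P one at a time, bumping the leftmost entry strictly greater than the inserted value down to the next row. The recording tableau Q records, in position (i, j), the step at which that cell was added to P.
  Insert 5 (step 1): P = [5];  Q = [1]
  Insert 3 (step 2): P = [3] / [5];  Q = [1] / [2]
  Insert 4 (step 3): P = [3, 4] / [5];  Q = [1, 3] / [2]
  Insert 8 (step 4): P = [3, 4, 8] / [5];  Q = [1, 3, 4] / [2]
  Insert 2 (step 5): P = [2, 4, 8] / [3] / [5];  Q = [1, 3, 4] / [2] / [5]
  Insert 6 (step 6): P = [2, 4, 6] / [3, 8] / [5];  Q = [1, 3, 4] / [2, 6] / [5]
  Insert 7 (step 7): P = [2, 4, 6, 7] / [3, 8] / [5];  Q = [1, 3, 4, 7] / [2, 6] / [5]
  Insert 9 (step 8): P = [2, 4, 6, 7, 9] / [3, 8] / [5];  Q = [1, 3, 4, 7, 8] / [2, 6] / [5]
  Insert 1 (step 9): P = [1, 4, 6, 7, 9] / [2, 8] / [3] / [5];  Q = [1, 3, 4, 7, 8] / [2, 6] / [5] / [9]
Final shape: (5, 2, 1, 1).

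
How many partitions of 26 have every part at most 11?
p(26, parts ≤ 11) = 1930

Use the recurrence p(n, m) = p(n, m−1) + p(n−m, m): either the largest part is < m (count p(n, m−1)) or the largest part is exactly m (remove one copy of m, count p(n−m, m)). With p(0, ·) = 1 this gives p(26, parts ≤ 11) = 1930. (By conjugating Young diagrams, this also counts partitions of 26 into at most 11 parts.)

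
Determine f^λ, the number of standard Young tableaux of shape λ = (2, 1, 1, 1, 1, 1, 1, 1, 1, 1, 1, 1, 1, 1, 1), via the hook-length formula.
# SYT of shape (2, 1, 1, 1, 1, 1, 1, 1, 1, 1, 1, 1, 1, 1, 1) = 15

Hook-length formula: f^λ = n! / Π hook(c), product over all cells c of the Young diagram. For λ = (2, 1, 1, 1, 1, 1, 1, 1, 1, 1, 1, 1, 1, 1, 1), n = 16 boxes. Hook lengths by row (left-to-right, top-to-bottom): [16, 1]; [14]; [13]; [12]; [11]; [10]; [9]; [8]; [7]; [6]; [5]; [4]; [3]; [2]; [1]. Product of hooks = 1394852659200. So f^λ = 16! / 1394852659200 = 20922789888000 / 1394852659200 = 15.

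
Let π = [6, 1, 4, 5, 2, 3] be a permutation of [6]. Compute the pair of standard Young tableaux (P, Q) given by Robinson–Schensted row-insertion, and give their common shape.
P = [1, 2, 3] / [4, 5] / [6];  Q = [1, 3, 4] / [2, 6] / [5];  common shape = (3, 2, 1)

Row-insert the values π_1, π_2, … into P one at a time, bumping the leftmost entry strictly greater than the inserted value down to the next row. The recording tableau Q records, in position (i, j), the step at which that cell was added to P.
  Insert 6 (step 1): P = [6];  Q = [1]
  Insert 1 (step 2): P = [1] / [6];  Q = [1] / [2]
  Insert 4 (step 3): P = [1, 4] / [6];  Q = [1, 3] / [2]
  Insert 5 (step 4): P = [1, 4, 5] / [6];  Q = [1, 3, 4] / [2]
  Insert 2 (step 5): P = [1, 2, 5] / [4] / [6];  Q = [1, 3, 4] / [2] / [5]
  Insert 3 (step 6): P = [1, 2, 3] / [4, 5] / [6];  Q = [1, 3, 4] / [2, 6] / [5]
Final shape: (3, 2, 1).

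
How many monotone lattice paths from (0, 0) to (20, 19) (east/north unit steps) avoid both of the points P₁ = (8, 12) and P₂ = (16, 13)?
Number of paths = 48562549200

Inclusion–exclusion. Total paths: C(39, 20) = 68923264410. Through P₁: C(20, 8)·C(19, 12) = 6347376360. Through P₂: C(29, 16)·C(10, 4) = 14251422150. Since P₁ is strictly southwest of P₂, a monotone path through both must visit P₁ then P₂; paths through both = C(20, 8)·C(9, 8)·C(10, 4) = 238083300. Avoid both = 68923264410 − 6347376360 − 14251422150 + 238083300 = 48562549200.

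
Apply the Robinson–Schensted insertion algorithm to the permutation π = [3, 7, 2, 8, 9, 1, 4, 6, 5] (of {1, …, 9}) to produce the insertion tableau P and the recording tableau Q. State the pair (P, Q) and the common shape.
P = [1, 4, 5, 9] / [2, 6, 8] / [3, 7];  Q = [1, 2, 4, 5] / [3, 7, 8] / [6, 9];  common shape = (4, 3, 2)

Row-insert the values π_1, π_2, … into P one at a time, bumping the leftmost entry strictly greater than the inserted value down to the next row. The recording tableau Q records, in position (i, j), the step at which that cell was added to P.
  Insert 3 (step 1): P = [3];  Q = [1]
  Insert 7 (step 2): P = [3, 7];  Q = [1, 2]
  Insert 2 (step 3): P = [2, 7] / [3];  Q = [1, 2] / [3]
  Insert 8 (step 4): P = [2, 7, 8] / [3];  Q = [1, 2, 4] / [3]
  Insert 9 (step 5): P = [2, 7, 8, 9] / [3];  Q = [1, 2, 4, 5] / [3]
  Insert 1 (step 6): P = [1, 7, 8, 9] / [2] / [3];  Q = [1, 2, 4, 5] / [3] / [6]
  Insert 4 (step 7): P = [1, 4, 8, 9] / [2, 7] / [3];  Q = [1, 2, 4, 5] / [3, 7] / [6]
  Insert 6 (step 8): P = [1, 4, 6, 9] / [2, 7, 8] / [3];  Q = [1, 2, 4, 5] / [3, 7, 8] / [6]
  Insert 5 (step 9): P = [1, 4, 5, 9] / [2, 6, 8] / [3, 7];  Q = [1, 2, 4, 5] / [3, 7, 8] / [6, 9]
Final shape: (4, 3, 2).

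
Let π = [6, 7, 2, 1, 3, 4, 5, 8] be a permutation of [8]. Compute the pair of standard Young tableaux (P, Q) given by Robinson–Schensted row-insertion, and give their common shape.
P = [1, 3, 4, 5, 8] / [2, 7] / [6];  Q = [1, 2, 6, 7, 8] / [3, 5] / [4];  common shape = (5, 2, 1)

Row-insert the values π_1, π_2, … into P one at a time, bumping the leftmost entry strictly greater than the inserted value down to the next row. The recording tableau Q records, in position (i, j), the step at which that cell was added to P.
  Insert 6 (step 1): P = [6];  Q = [1]
  Insert 7 (step 2): P = [6, 7];  Q = [1, 2]
  Insert 2 (step 3): P = [2, 7] / [6];  Q = [1, 2] / [3]
  Insert 1 (step 4): P = [1, 7] / [2] / [6];  Q = [1, 2] / [3] / [4]
  Insert 3 (step 5): P = [1, 3] / [2, 7] / [6];  Q = [1, 2] / [3, 5] / [4]
  Insert 4 (step 6): P = [1, 3, 4] / [2, 7] / [6];  Q = [1, 2, 6] / [3, 5] / [4]
  Insert 5 (step 7): P = [1, 3, 4, 5] / [2, 7] / [6];  Q = [1, 2, 6, 7] / [3, 5] / [4]
  Insert 8 (step 8): P = [1, 3, 4, 5, 8] / [2, 7] / [6];  Q = [1, 2, 6, 7, 8] / [3, 5] / [4]
Final shape: (5, 2, 1).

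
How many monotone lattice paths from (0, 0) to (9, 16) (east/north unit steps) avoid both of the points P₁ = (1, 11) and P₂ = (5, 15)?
Number of paths = 1954211

Inclusion–exclusion. Total paths: C(25, 9) = 2042975. Through P₁: C(12, 1)·C(13, 8) = 15444. Through P₂: C(20, 5)·C(5, 4) = 77520. Since P₁ is strictly southwest of P₂, a monotone path through both must visit P₁ then P₂; paths through both = C(12, 1)·C(8, 4)·C(5, 4) = 4200. Avoid both = 2042975 − 15444 − 77520 + 4200 = 1954211.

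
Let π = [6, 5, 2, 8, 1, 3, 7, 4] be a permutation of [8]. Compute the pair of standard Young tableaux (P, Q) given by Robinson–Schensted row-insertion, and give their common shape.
P = [1, 3, 4] / [2, 7] / [5, 8] / [6];  Q = [1, 4, 7] / [2, 6] / [3, 8] / [5];  common shape = (3, 2, 2, 1)

Row-insert the values π_1, π_2, … into P one at a time, bumping the leftmost entry strictly greater than the inserted value down to the next row. The recording tableau Q records, in position (i, j), the step at which that cell was added to P.
  Insert 6 (step 1): P = [6];  Q = [1]
  Insert 5 (step 2): P = [5] / [6];  Q = [1] / [2]
  Insert 2 (step 3): P = [2] / [5] / [6];  Q = [1] / [2] / [3]
  Insert 8 (step 4): P = [2, 8] / [5] / [6];  Q = [1, 4] / [2] / [3]
  Insert 1 (step 5): P = [1, 8] / [2] / [5] / [6];  Q = [1, 4] / [2] / [3] / [5]
  Insert 3 (step 6): P = [1, 3] / [2, 8] / [5] / [6];  Q = [1, 4] / [2, 6] / [3] / [5]
  Insert 7 (step 7): P = [1, 3, 7] / [2, 8] / [5] / [6];  Q = [1, 4, 7] / [2, 6] / [3] / [5]
  Insert 4 (step 8): P = [1, 3, 4] / [2, 7] / [5, 8] / [6];  Q = [1, 4, 7] / [2, 6] / [3, 8] / [5]
Final shape: (3, 2, 2, 1).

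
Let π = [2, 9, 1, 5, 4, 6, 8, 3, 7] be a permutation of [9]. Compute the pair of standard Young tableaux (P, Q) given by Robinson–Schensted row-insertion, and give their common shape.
P = [1, 3, 6, 7] / [2, 4, 8] / [5] / [9];  Q = [1, 2, 6, 7] / [3, 4, 9] / [5] / [8];  common shape = (4, 3, 1, 1)

Row-insert the values π_1, π_2, … into P one at a time, bumping the leftmost entry strictly greater than the inserted value down to the next row. The recording tableau Q records, in position (i, j), the step at which that cell was added to P.
  Insert 2 (step 1): P = [2];  Q = [1]
  Insert 9 (step 2): P = [2, 9];  Q = [1, 2]
  Insert 1 (step 3): P = [1, 9] / [2];  Q = [1, 2] / [3]
  Insert 5 (step 4): P = [1, 5] / [2, 9];  Q = [1, 2] / [3, 4]
  Insert 4 (step 5): P = [1, 4] / [2, 5] / [9];  Q = [1, 2] / [3, 4] / [5]
  Insert 6 (step 6): P = [1, 4, 6] / [2, 5] / [9];  Q = [1, 2, 6] / [3, 4] / [5]
  Insert 8 (step 7): P = [1, 4, 6, 8] / [2, 5] / [9];  Q = [1, 2, 6, 7] / [3, 4] / [5]
  Insert 3 (step 8): P = [1, 3, 6, 8] / [2, 4] / [5] / [9];  Q = [1, 2, 6, 7] / [3, 4] / [5] / [8]
  Insert 7 (step 9): P = [1, 3, 6, 7] / [2, 4, 8] / [5] / [9];  Q = [1, 2, 6, 7] / [3, 4, 9] / [5] / [8]
Final shape: (4, 3, 1, 1).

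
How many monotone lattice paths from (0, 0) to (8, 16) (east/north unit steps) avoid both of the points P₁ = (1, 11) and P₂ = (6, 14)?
Number of paths = 497439

Inclusion–exclusion. Total paths: C(24, 8) = 735471. Through P₁: C(12, 1)·C(12, 7) = 9504. Through P₂: C(20, 6)·C(4, 2) = 232560. Since P₁ is strictly southwest of P₂, a monotone path through both must visit P₁ then P₂; paths through both = C(12, 1)·C(8, 5)·C(4, 2) = 4032. Avoid both = 735471 − 9504 − 232560 + 4032 = 497439.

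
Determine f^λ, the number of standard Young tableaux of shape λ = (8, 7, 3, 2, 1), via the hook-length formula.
# SYT of shape (8, 7, 3, 2, 1) = 285170886

Hook-length formula: f^λ = n! / Π hook(c), product over all cells c of the Young diagram. For λ = (8, 7, 3, 2, 1), n = 21 boxes. Hook lengths by row (left-to-right, top-to-bottom): [12, 10, 8, 6, 5, 4, 3, 1]; [10, 8, 6, 4, 3, 2, 1]; [5, 3, 1]; [3, 1]; [1]. Product of hooks = 179159040000. So f^λ = 21! / 179159040000 = 51090942171709440000 / 179159040000 = 285170886.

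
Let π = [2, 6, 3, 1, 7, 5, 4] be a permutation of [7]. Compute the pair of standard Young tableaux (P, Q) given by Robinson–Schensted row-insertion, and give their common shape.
P = [1, 3, 4] / [2, 5] / [6, 7];  Q = [1, 2, 5] / [3, 6] / [4, 7];  common shape = (3, 2, 2)

Row-insert the values π_1, π_2, … into P one at a time, bumping the leftmost entry strictly greater than the inserted value down to the next row. The recording tableau Q records, in position (i, j), the step at which that cell was added to P.
  Insert 2 (step 1): P = [2];  Q = [1]
  Insert 6 (step 2): P = [2, 6];  Q = [1, 2]
  Insert 3 (step 3): P = [2, 3] / [6];  Q = [1, 2] / [3]
  Insert 1 (step 4): P = [1, 3] / [2] / [6];  Q = [1, 2] / [3] / [4]
  Insert 7 (step 5): P = [1, 3, 7] / [2] / [6];  Q = [1, 2, 5] / [3] / [4]
  Insert 5 (step 6): P = [1, 3, 5] / [2, 7] / [6];  Q = [1, 2, 5] / [3, 6] / [4]
  Insert 4 (step 7): P = [1, 3, 4] / [2, 5] / [6, 7];  Q = [1, 2, 5] / [3, 6] / [4, 7]
Final shape: (3, 2, 2).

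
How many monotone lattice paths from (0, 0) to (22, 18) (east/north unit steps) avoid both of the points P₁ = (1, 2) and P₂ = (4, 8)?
Number of paths = 71564022060

Inclusion–exclusion. Total paths: C(40, 22) = 113380261800. Through P₁: C(3, 1)·C(37, 21) = 38627324010. Through P₂: C(12, 4)·C(28, 18) = 6495939450. Since P₁ is strictly southwest of P₂, a monotone path through both must visit P₁ then P₂; paths through both = C(3, 1)·C(9, 3)·C(28, 18) = 3307023720. Avoid both = 113380261800 − 38627324010 − 6495939450 + 3307023720 = 71564022060.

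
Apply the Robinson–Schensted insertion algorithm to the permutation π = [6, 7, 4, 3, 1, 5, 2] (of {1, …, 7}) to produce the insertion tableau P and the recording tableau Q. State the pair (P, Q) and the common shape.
P = [1, 2] / [3, 5] / [4, 7] / [6];  Q = [1, 2] / [3, 6] / [4, 7] / [5];  common shape = (2, 2, 2, 1)

Row-insert the values π_1, π_2, … into P one at a time, bumping the leftmost entry strictly greater than the inserted value down to the next row. The recording tableau Q records, in position (i, j), the step at which that cell was added to P.
  Insert 6 (step 1): P = [6];  Q = [1]
  Insert 7 (step 2): P = [6, 7];  Q = [1, 2]
  Insert 4 (step 3): P = [4, 7] / [6];  Q = [1, 2] / [3]
  Insert 3 (step 4): P = [3, 7] / [4] / [6];  Q = [1, 2] / [3] / [4]
  Insert 1 (step 5): P = [1, 7] / [3] / [4] / [6];  Q = [1, 2] / [3] / [4] / [5]
  Insert 5 (step 6): P = [1, 5] / [3, 7] / [4] / [6];  Q = [1, 2] / [3, 6] / [4] / [5]
  Insert 2 (step 7): P = [1, 2] / [3, 5] / [4, 7] / [6];  Q = [1, 2] / [3, 6] / [4, 7] / [5]
Final shape: (2, 2, 2, 1).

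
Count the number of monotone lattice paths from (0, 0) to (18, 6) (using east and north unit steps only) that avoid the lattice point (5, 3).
Number of paths = 103236

Total paths from (0, 0) to (18, 6): C(24, 18) = 134596. Paths through (5, 3): (paths (0, 0) → (5, 3)) × (paths (5, 3) → (18, 6)) = C(8, 5) · C(16, 13) = 56 · 560 = 31360. Avoidance count = 134596 − 31360 = 103236.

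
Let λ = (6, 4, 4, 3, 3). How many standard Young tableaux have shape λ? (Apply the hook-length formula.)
# SYT of shape (6, 4, 4, 3, 3) = 46558512

Hook-length formula: f^λ = n! / Π hook(c), product over all cells c of the Young diagram. For λ = (6, 4, 4, 3, 3), n = 20 boxes. Hook lengths by row (left-to-right, top-to-bottom): [10, 9, 8, 5, 2, 1]; [7, 6, 5, 2]; [6, 5, 4, 1]; [4, 3, 2]; [3, 2, 1]. Product of hooks = 52254720000. So f^λ = 20! / 52254720000 = 2432902008176640000 / 52254720000 = 46558512.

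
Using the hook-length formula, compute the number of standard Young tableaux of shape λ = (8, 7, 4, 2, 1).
# SYT of shape (8, 7, 4, 2, 1) = 1344377034

Hook-length formula: f^λ = n! / Π hook(c), product over all cells c of the Young diagram. For λ = (8, 7, 4, 2, 1), n = 22 boxes. Hook lengths by row (left-to-right, top-to-bottom): [12, 10, 8, 7, 5, 4, 3, 1]; [10, 8, 6, 5, 3, 2, 1]; [6, 4, 2, 1]; [3, 1]; [1]. Product of hooks = 836075520000. So f^λ = 22! / 836075520000 = 1124000727777607680000 / 836075520000 = 1344377034.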